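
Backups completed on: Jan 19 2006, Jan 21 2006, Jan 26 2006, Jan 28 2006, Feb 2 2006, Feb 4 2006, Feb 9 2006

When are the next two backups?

Feb 11 2006, Feb 16 2006

Gaps: 2, 5, 2, 5, 2, 5 days — not constant, but cyclic with period 2.
The events fall on every Thursday and Saturday.
Next Saturday: Feb 11 2006.
Next Thursday: Feb 16 2006.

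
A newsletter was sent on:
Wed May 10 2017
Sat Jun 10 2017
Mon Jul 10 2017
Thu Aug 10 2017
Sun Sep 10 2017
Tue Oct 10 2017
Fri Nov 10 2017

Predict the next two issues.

Gaps: 31, 30, 31, 31, 30, 31 days — not constant. Every event is on the 10th of the month.
Pattern: the 10th of each month.
Next: December 2017 → Sun Dec 10 2017.
Next: January 2018 → Wed Jan 10 2018.

Sun Dec 10 2017, Wed Jan 10 2018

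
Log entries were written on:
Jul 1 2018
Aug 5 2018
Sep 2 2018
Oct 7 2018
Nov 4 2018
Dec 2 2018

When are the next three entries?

All dates are Sundays, 35, 28, 35, 28, 28 days apart.
Specifically, the 1st Sunday of each month.
1st Sunday of January 2019: Jan 6 2019.
1st Sunday of February 2019: Feb 3 2019.
1st Sunday of March 2019: Mar 3 2019.

Jan 6 2019, Feb 3 2019, Mar 3 2019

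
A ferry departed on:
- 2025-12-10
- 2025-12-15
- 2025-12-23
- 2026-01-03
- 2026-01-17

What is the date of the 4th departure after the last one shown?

2026-04-13

Gaps: 5, 8, 11, 14 days — each gap is 3 larger than the previous one.
Next gap: 17 days. 2026-01-17 + 17 days = 2026-02-03.
Next gap: 20 days. 2026-02-03 + 20 days = 2026-02-23.
Next gap: 23 days. 2026-02-23 + 23 days = 2026-03-18.
Next gap: 26 days. 2026-03-18 + 26 days = 2026-04-13.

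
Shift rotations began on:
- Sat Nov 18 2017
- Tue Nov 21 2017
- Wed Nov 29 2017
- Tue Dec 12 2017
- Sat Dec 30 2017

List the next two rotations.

Mon Jan 22 2018, Mon Feb 19 2018

Intervals are 3, 8, 13, 18 days — an arithmetic progression with common difference 5.
Next gap: 23 days. Sat Dec 30 2017 + 23 days = Mon Jan 22 2018.
Next gap: 28 days. Mon Jan 22 2018 + 28 days = Mon Feb 19 2018.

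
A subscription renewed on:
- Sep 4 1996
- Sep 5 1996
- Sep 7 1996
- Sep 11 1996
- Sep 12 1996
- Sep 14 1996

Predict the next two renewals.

Sep 18 1996, Sep 19 1996

The gap pattern 1, 2, 4, 1, 2 repeats every 3 events.
These are the Wednesdays, Thursdays and Saturdays of each week.
Next Wednesday: Sep 18 1996.
The following Thursday is Sep 19 1996.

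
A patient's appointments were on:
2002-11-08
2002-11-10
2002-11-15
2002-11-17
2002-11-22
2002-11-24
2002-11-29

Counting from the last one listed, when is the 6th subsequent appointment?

Every event lands on a Friday or Sunday (gaps cycle 2, 5, 2, 5, 2, 5).
So the schedule is: every Friday and Sunday.
The following Sunday is 2002-12-01.
Next Friday: 2002-12-06.
The following Sunday is 2002-12-08.
Next Friday: 2002-12-13.
Next Sunday: 2002-12-15.
The following Friday is 2002-12-20.

2002-12-20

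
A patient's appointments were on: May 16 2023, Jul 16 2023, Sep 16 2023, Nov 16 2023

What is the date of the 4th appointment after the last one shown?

Each date is the 16th; the gaps (61, 62, 61) track the month lengths.
The rule is the 16th of every 2 months.
January 2024: Jan 16 2024.
Next: March 2024 → Mar 16 2024.
Next: May 2024 → May 16 2024.
Next: July 2024 → Jul 16 2024.

Jul 16 2024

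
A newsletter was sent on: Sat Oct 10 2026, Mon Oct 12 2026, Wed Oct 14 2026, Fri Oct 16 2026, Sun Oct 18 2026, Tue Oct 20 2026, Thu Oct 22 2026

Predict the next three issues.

Sat Oct 24 2026, Mon Oct 26 2026, Wed Oct 28 2026

Gaps between consecutive events: 2, 2, 2, 2, 2, 2 days — a constant 2-day interval.
Thu Oct 22 2026 + 2 days = Sat Oct 24 2026.
Sat Oct 24 2026 + 2 days = Mon Oct 26 2026.
Mon Oct 26 2026 + 2 days = Wed Oct 28 2026.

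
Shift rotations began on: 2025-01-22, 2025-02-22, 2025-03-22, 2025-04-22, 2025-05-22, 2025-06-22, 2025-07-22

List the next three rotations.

2025-08-22, 2025-09-22, 2025-10-22

Each date is the 22nd; the gaps (31, 28, 31, 30, 31, 30) track the month lengths.
The rule is the 22nd of each month.
Next: August 2025 → 2025-08-22.
September 2025: 2025-09-22.
Next: October 2025 → 2025-10-22.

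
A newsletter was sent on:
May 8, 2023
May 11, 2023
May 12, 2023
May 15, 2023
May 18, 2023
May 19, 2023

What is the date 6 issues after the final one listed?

June 2, 2023

Every event lands on a Monday or Thursday or Friday (gaps cycle 3, 1, 3, 3, 1).
So the schedule is: every Monday, Thursday and Friday.
The following Monday is May 22, 2023.
Next Thursday: May 25, 2023.
The following Friday is May 26, 2023.
The following Monday is May 29, 2023.
Next Thursday: June 1, 2023.
The following Friday is June 2, 2023.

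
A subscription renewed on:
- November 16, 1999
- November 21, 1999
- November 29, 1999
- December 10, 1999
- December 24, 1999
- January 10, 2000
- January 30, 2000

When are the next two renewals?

February 22, 2000; March 19, 2000

Gaps: 5, 8, 11, 14, 17, 20 days — each gap is 3 larger than the previous one.
Next gap: 23 days. January 30, 2000 + 23 days = February 22, 2000.
Next gap: 26 days. February 22, 2000 + 26 days = March 19, 2000.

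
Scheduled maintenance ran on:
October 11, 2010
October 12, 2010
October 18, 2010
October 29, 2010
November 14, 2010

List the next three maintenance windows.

The spacing grows by 5 each time: 1, 6, 11, 16 days.
Next gap: 21 days. November 14, 2010 + 21 days = December 5, 2010.
Next gap: 26 days. December 5, 2010 + 26 days = December 31, 2010.
Next gap: 31 days. December 31, 2010 + 31 days = January 31, 2011.

December 5, 2010; December 31, 2010; January 31, 2011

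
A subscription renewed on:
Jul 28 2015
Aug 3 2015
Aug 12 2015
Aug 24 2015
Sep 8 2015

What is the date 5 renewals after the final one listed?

Gaps: 6, 9, 12, 15 days — each gap is 3 larger than the previous one.
Next gap: 18 days. Sep 8 2015 + 18 days = Sep 26 2015.
Next gap: 21 days. Sep 26 2015 + 21 days = Oct 17 2015.
Next gap: 24 days. Oct 17 2015 + 24 days = Nov 10 2015.
Next gap: 27 days. Nov 10 2015 + 27 days = Dec 7 2015.
Next gap: 30 days. Dec 7 2015 + 30 days = Jan 6 2016.

Jan 6 2016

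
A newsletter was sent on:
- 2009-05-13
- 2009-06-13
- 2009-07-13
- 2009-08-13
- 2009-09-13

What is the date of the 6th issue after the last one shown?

2010-03-13

The day-of-month is always 13 (31, 30, 31, 31 days between events).
So this recurs on the 13th of each month.
Next: October 2009 → 2009-10-13.
Next: November 2009 → 2009-11-13.
Next: December 2009 → 2009-12-13.
Next: January 2010 → 2010-01-13.
February 2010: 2010-02-13.
March 2010: 2010-03-13.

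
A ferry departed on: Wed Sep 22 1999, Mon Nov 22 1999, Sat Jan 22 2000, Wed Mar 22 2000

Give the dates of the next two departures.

Mon May 22 2000, Sat Jul 22 2000

The day-of-month is always 22 (61, 61, 60 days between events).
So this recurs on the 22nd of every 2 months.
May 2000: Mon May 22 2000.
July 2000: Sat Jul 22 2000.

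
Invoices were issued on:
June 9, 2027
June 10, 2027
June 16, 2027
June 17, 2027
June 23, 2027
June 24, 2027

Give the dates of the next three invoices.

June 30, 2027; July 1, 2027; July 7, 2027

Gaps: 1, 6, 1, 6, 1 days — not constant, but cyclic with period 2.
The events fall on every Wednesday and Thursday.
The following Wednesday is June 30, 2027.
The following Thursday is July 1, 2027.
The following Wednesday is July 7, 2027.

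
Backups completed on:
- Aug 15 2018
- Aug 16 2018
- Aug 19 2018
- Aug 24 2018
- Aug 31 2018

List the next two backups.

Sep 9 2018, Sep 20 2018

Intervals are 1, 3, 5, 7 days — an arithmetic progression with common difference 2.
Next gap: 9 days. Aug 31 2018 + 9 days = Sep 9 2018.
Next gap: 11 days. Sep 9 2018 + 11 days = Sep 20 2018.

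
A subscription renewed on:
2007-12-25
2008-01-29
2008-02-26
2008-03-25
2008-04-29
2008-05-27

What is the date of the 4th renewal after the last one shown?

2008-09-30

These are Tuesdays with 35, 28, 28, 35, 28-day gaps.
Each is the final Tuesday of its month — 2008-01-29 is past the 28th, so '4th Tuesday' doesn't fit.
Last Tuesday of June 2008: 2008-06-24.
July 2008 ends with Tuesday 2008-07-29.
August 2008 ends with Tuesday 2008-08-26.
September 2008 ends with Tuesday 2008-09-30.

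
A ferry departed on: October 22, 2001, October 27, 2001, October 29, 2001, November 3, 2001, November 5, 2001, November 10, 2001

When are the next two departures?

November 12, 2001; November 17, 2001

Every event lands on a Monday or Saturday (gaps cycle 5, 2, 5, 2, 5).
So the schedule is: every Monday and Saturday.
The following Monday is November 12, 2001.
Next Saturday: November 17, 2001.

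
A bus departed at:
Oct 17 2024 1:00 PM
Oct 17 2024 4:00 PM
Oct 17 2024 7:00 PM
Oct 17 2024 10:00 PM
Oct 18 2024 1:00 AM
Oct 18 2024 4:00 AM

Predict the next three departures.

Oct 18 2024 7:00 AM, Oct 18 2024 10:00 AM, Oct 18 2024 1:00 PM

Gaps: 3, 3, 3, 3, 3 hours — each event is 3 hours after the previous one.
Oct 18 2024 4:00 AM + 3 h = Oct 18 2024 7:00 AM.
Oct 18 2024 7:00 AM + 3 h = Oct 18 2024 10:00 AM.
Oct 18 2024 10:00 AM + 3 h = Oct 18 2024 1:00 PM.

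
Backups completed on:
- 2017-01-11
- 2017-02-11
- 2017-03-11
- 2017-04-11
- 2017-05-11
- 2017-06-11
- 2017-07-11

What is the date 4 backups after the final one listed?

Gaps: 31, 28, 31, 30, 31, 30 days — not constant. Every event is on the 11th of the month.
Pattern: the 11th of each month.
Next: August 2017 → 2017-08-11.
Next: September 2017 → 2017-09-11.
October 2017: 2017-10-11.
November 2017: 2017-11-11.

2017-11-11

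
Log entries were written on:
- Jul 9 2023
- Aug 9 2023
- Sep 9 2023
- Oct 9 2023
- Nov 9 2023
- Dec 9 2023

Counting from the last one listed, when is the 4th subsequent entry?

Apr 9 2024

Each date is the 9th; the gaps (31, 31, 30, 31, 30) track the month lengths.
The rule is the 9th of each month.
Next: January 2024 → Jan 9 2024.
Next: February 2024 → Feb 9 2024.
March 2024: Mar 9 2024.
April 2024: Apr 9 2024.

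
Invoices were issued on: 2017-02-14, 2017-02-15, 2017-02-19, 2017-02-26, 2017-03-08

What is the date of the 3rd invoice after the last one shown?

The spacing grows by 3 each time: 1, 4, 7, 10 days.
Next gap: 13 days. 2017-03-08 + 13 days = 2017-03-21.
Next gap: 16 days. 2017-03-21 + 16 days = 2017-04-06.
Next gap: 19 days. 2017-04-06 + 19 days = 2017-04-25.

2017-04-25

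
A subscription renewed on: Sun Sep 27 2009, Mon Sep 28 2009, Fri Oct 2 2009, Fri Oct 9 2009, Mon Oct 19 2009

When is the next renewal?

Sun Nov 1 2009

Intervals are 1, 4, 7, 10 days — an arithmetic progression with common difference 3.
Next gap: 13 days. Mon Oct 19 2009 + 13 days = Sun Nov 1 2009.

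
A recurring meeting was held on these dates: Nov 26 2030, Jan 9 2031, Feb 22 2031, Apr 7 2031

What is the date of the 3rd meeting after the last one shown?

Aug 17 2031

Gaps between consecutive events: 44, 44, 44 days — a constant 44-day interval.
Apr 7 2031 + 44 days = May 21 2031.
May 21 2031 + 44 days = Jul 4 2031.
Jul 4 2031 + 44 days = Aug 17 2031.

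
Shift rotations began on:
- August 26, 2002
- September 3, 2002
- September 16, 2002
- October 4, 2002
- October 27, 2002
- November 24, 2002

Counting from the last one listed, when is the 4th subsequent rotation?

Intervals are 8, 13, 18, 23, 28 days — an arithmetic progression with common difference 5.
Next gap: 33 days. November 24, 2002 + 33 days = December 27, 2002.
Next gap: 38 days. December 27, 2002 + 38 days = February 3, 2003.
Next gap: 43 days. February 3, 2003 + 43 days = March 18, 2003.
Next gap: 48 days. March 18, 2003 + 48 days = May 5, 2003.

May 5, 2003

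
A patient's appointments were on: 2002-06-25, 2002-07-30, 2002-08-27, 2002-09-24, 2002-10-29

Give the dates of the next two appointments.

2002-11-26, 2002-12-31

These are Tuesdays with 35, 28, 28, 35-day gaps.
Each is the final Tuesday of its month — 2002-07-30 is past the 28th, so '4th Tuesday' doesn't fit.
November 2002 ends with Tuesday 2002-11-26.
December 2002 ends with Tuesday 2002-12-31.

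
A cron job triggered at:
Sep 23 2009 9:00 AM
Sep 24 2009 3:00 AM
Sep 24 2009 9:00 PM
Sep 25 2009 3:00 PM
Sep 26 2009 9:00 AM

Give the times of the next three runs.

Sep 27 2009 3:00 AM, Sep 27 2009 9:00 PM, Sep 28 2009 3:00 PM

Gaps: 18, 18, 18, 18 hours — each event is 18 hours after the previous one.
Sep 26 2009 9:00 AM + 18 h = Sep 27 2009 3:00 AM.
Sep 27 2009 3:00 AM + 18 h = Sep 27 2009 9:00 PM.
Sep 27 2009 9:00 PM + 18 h = Sep 28 2009 3:00 PM.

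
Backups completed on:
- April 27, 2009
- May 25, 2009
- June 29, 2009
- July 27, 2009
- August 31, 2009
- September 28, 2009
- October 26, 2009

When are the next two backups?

November 30, 2009; December 28, 2009

Every date is a Monday; gaps 28, 35, 28, 35, 28, 28 days.
Each is the last Monday of its month (at least one falls on the 29th or later, ruling out '4th Monday').
November 2009 ends with Monday November 30, 2009.
December 2009 ends with Monday December 28, 2009.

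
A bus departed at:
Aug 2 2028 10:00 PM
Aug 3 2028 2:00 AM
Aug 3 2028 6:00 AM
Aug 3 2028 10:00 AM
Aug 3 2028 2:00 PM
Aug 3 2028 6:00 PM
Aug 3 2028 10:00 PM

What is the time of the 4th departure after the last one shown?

Aug 4 2028 2:00 PM

Gaps: 4, 4, 4, 4, 4, 4 hours — each event is 4 hours after the previous one.
Aug 3 2028 10:00 PM + 4 h = Aug 4 2028 2:00 AM.
Aug 4 2028 2:00 AM + 4 h = Aug 4 2028 6:00 AM.
Aug 4 2028 6:00 AM + 4 h = Aug 4 2028 10:00 AM.
Aug 4 2028 10:00 AM + 4 h = Aug 4 2028 2:00 PM.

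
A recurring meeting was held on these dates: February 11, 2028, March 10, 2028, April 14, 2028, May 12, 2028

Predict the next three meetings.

Gaps: 28, 35, 28 days — a mix of 28 and 35. Every date is a Friday.
Each is the 2nd Friday of its month.
2nd Friday of June 2028: June 9, 2028.
July 2028 — 2nd Friday is July 14, 2028.
August 2028 — 2nd Friday is August 11, 2028.

June 9, 2028; July 14, 2028; August 11, 2028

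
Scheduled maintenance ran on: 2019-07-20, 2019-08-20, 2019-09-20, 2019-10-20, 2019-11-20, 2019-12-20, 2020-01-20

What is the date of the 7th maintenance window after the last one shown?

The day-of-month is always 20 (31, 31, 30, 31, 30, 31 days between events).
So this recurs on the 20th of each month.
Next: February 2020 → 2020-02-20.
March 2020: 2020-03-20.
Next: April 2020 → 2020-04-20.
Next: May 2020 → 2020-05-20.
June 2020: 2020-06-20.
July 2020: 2020-07-20.
Next: August 2020 → 2020-08-20.

2020-08-20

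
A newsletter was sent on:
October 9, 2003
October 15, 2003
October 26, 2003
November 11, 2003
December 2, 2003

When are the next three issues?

Gaps: 6, 11, 16, 21 days — each gap is 5 larger than the previous one.
Next gap: 26 days. December 2, 2003 + 26 days = December 28, 2003.
Next gap: 31 days. December 28, 2003 + 31 days = January 28, 2004.
Next gap: 36 days. January 28, 2004 + 36 days = March 4, 2004.

December 28, 2003; January 28, 2004; March 4, 2004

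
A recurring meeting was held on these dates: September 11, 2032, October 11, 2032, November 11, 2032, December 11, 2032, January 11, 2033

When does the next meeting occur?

The day-of-month is always 11 (30, 31, 30, 31 days between events).
So this recurs on the 11th of each month.
Next: February 2033 → February 11, 2033.

February 11, 2033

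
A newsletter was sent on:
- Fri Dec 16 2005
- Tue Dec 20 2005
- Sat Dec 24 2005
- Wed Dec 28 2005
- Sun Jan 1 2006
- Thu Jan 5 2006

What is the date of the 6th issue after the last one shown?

Every event comes 4 days after the last (4, 4, 4, 4, 4).
Thu Jan 5 2006 + 4 days = Mon Jan 9 2006.
Mon Jan 9 2006 + 4 days = Fri Jan 13 2006.
Fri Jan 13 2006 + 4 days = Tue Jan 17 2006.
Tue Jan 17 2006 + 4 days = Sat Jan 21 2006.
Sat Jan 21 2006 + 4 days = Wed Jan 25 2006.
Wed Jan 25 2006 + 4 days = Sun Jan 29 2006.

Sun Jan 29 2006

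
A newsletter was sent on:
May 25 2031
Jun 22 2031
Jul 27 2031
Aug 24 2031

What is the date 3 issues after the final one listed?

Gaps: 28, 35, 28 days — a mix of 28 and 35. Every date is a Sunday.
Each is the 4th Sunday of its month.
September 2031 — 4th Sunday is Sep 28 2031.
October 2031 — 4th Sunday is Oct 26 2031.
November 2031 — 4th Sunday is Nov 23 2031.

Nov 23 2031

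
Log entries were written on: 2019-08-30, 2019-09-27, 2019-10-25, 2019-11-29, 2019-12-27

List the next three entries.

2020-01-31, 2020-02-28, 2020-03-27

These are Fridays with 28, 28, 35, 28-day gaps.
Each is the final Friday of its month — 2019-08-30 is past the 28th, so '4th Friday' doesn't fit.
Last Friday of January 2020: 2020-01-31.
Last Friday of February 2020: 2020-02-28.
Last Friday of March 2020: 2020-03-27.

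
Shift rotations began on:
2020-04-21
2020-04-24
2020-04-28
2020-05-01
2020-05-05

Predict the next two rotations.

Gaps: 3, 4, 3, 4 days — not constant, but cyclic with period 2.
The events fall on every Tuesday and Friday.
The following Friday is 2020-05-08.
The following Tuesday is 2020-05-12.

2020-05-08, 2020-05-12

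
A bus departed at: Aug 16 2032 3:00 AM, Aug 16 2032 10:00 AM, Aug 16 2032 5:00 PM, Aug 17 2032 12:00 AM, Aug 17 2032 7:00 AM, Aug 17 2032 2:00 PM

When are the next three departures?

Aug 17 2032 9:00 PM, Aug 18 2032 4:00 AM, Aug 18 2032 11:00 AM

Gaps: 7, 7, 7, 7, 7 hours — each event is 7 hours after the previous one.
Aug 17 2032 2:00 PM + 7 h = Aug 17 2032 9:00 PM.
Aug 17 2032 9:00 PM + 7 h = Aug 18 2032 4:00 AM.
Aug 18 2032 4:00 AM + 7 h = Aug 18 2032 11:00 AM.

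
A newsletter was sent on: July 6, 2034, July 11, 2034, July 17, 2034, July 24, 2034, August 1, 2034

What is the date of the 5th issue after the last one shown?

Gaps: 5, 6, 7, 8 days — each gap is 1 larger than the previous one.
Next gap: 9 days. August 1, 2034 + 9 days = August 10, 2034.
Next gap: 10 days. August 10, 2034 + 10 days = August 20, 2034.
Next gap: 11 days. August 20, 2034 + 11 days = August 31, 2034.
Next gap: 12 days. August 31, 2034 + 12 days = September 12, 2034.
Next gap: 13 days. September 12, 2034 + 13 days = September 25, 2034.

September 25, 2034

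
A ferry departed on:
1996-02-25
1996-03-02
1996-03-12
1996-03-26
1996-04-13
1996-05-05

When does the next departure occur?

The spacing grows by 4 each time: 6, 10, 14, 18, 22 days.
Next gap: 26 days. 1996-05-05 + 26 days = 1996-05-31.

1996-05-31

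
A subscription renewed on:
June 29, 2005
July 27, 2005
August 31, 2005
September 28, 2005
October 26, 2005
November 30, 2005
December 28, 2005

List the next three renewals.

January 25, 2006; February 22, 2006; March 29, 2006

All Wednesdays; the gaps (28, 35, 28, 28, 35, 28) vary with month length.
This is the last Wednesday of each month.
January 2006 ends with Wednesday January 25, 2006.
February 2006 ends with Wednesday February 22, 2006.
Last Wednesday of March 2006: March 29, 2006.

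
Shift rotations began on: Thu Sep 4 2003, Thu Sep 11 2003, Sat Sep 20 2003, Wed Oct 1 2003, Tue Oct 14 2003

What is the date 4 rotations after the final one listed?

Gaps: 7, 9, 11, 13 days — each gap is 2 larger than the previous one.
Next gap: 15 days. Tue Oct 14 2003 + 15 days = Wed Oct 29 2003.
Next gap: 17 days. Wed Oct 29 2003 + 17 days = Sat Nov 15 2003.
Next gap: 19 days. Sat Nov 15 2003 + 19 days = Thu Dec 4 2003.
Next gap: 21 days. Thu Dec 4 2003 + 21 days = Thu Dec 25 2003.

Thu Dec 25 2003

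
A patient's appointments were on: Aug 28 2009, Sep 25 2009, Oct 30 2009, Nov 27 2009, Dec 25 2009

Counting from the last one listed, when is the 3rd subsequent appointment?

Mar 26 2010

Every date is a Friday; gaps 28, 35, 28, 28 days.
Each is the last Friday of its month (at least one falls on the 29th or later, ruling out '4th Friday').
January 2010 ends with Friday Jan 29 2010.
Last Friday of February 2010: Feb 26 2010.
Last Friday of March 2010: Mar 26 2010.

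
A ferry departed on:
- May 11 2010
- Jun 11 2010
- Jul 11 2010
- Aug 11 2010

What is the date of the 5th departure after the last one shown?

Jan 11 2011

Gaps: 31, 30, 31 days — not constant. Every event is on the 11th of the month.
Pattern: the 11th of each month.
Next: September 2010 → Sep 11 2010.
October 2010: Oct 11 2010.
Next: November 2010 → Nov 11 2010.
December 2010: Dec 11 2010.
Next: January 2011 → Jan 11 2011.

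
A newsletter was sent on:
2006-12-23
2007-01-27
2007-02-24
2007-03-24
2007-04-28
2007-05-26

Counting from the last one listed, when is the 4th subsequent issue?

2007-09-22

These are Saturdays at 28- or 35-day spacing (35, 28, 28, 35, 28).
The pattern: 4th Saturday of the month.
June 2007 — 4th Saturday is 2007-06-23.
July 2007 — 4th Saturday is 2007-07-28.
4th Saturday of August 2007: 2007-08-25.
September 2007 — 4th Saturday is 2007-09-22.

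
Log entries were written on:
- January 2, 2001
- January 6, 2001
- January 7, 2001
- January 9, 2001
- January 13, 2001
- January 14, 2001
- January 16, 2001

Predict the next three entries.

January 20, 2001; January 21, 2001; January 23, 2001

The gap pattern 4, 1, 2, 4, 1, 2 repeats every 3 events.
These are the Tuesdays, Saturdays and Sundays of each week.
Next Saturday: January 20, 2001.
The following Sunday is January 21, 2001.
The following Tuesday is January 23, 2001.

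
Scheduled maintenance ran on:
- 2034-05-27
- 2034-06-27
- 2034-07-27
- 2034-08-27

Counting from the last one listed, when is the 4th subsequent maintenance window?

2034-12-27

Gaps: 31, 30, 31 days — not constant. Every event is on the 27th of the month.
Pattern: the 27th of each month.
Next: September 2034 → 2034-09-27.
October 2034: 2034-10-27.
Next: November 2034 → 2034-11-27.
December 2034: 2034-12-27.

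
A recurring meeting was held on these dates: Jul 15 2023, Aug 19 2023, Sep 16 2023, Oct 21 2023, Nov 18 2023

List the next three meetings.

Gaps: 35, 28, 35, 28 days — a mix of 28 and 35. Every date is a Saturday.
Each is the 3rd Saturday of its month.
December 2023 — 3rd Saturday is Dec 16 2023.
January 2024 — 3rd Saturday is Jan 20 2024.
3rd Saturday of February 2024: Feb 17 2024.

Dec 16 2023, Jan 20 2024, Feb 17 2024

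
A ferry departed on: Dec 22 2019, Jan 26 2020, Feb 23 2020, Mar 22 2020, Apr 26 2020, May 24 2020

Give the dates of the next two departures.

Jun 28 2020, Jul 26 2020

All dates are Sundays, 35, 28, 28, 35, 28 days apart.
Specifically, the 4th Sunday of each month.
4th Sunday of June 2020: Jun 28 2020.
July 2020 — 4th Sunday is Jul 26 2020.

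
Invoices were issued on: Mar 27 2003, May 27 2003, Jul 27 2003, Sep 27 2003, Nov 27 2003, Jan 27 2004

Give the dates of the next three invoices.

Each date is the 27th; the gaps (61, 61, 62, 61, 61) track the month lengths.
The rule is the 27th of every 2 months.
March 2004: Mar 27 2004.
May 2004: May 27 2004.
July 2004: Jul 27 2004.

Mar 27 2004, May 27 2004, Jul 27 2004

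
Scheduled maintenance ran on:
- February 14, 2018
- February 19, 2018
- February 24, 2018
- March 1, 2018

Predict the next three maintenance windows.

March 6, 2018; March 11, 2018; March 16, 2018

The spacing is 5, 5, 5 days — always 5 days.
March 1, 2018 + 5 days = March 6, 2018.
March 6, 2018 + 5 days = March 11, 2018.
March 11, 2018 + 5 days = March 16, 2018.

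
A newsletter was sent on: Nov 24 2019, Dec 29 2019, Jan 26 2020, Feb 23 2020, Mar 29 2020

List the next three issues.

Apr 26 2020, May 31 2020, Jun 28 2020

All Sundays; the gaps (35, 28, 28, 35) vary with month length.
This is the last Sunday of each month.
Last Sunday of April 2020: Apr 26 2020.
Last Sunday of May 2020: May 31 2020.
Last Sunday of June 2020: Jun 28 2020.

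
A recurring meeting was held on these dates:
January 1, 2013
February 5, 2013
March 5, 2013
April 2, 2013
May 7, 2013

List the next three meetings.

June 4, 2013; July 2, 2013; August 6, 2013

All dates are Tuesdays, 35, 28, 28, 35 days apart.
Specifically, the 1st Tuesday of each month.
1st Tuesday of June 2013: June 4, 2013.
July 2013 — 1st Tuesday is July 2, 2013.
August 2013 — 1st Tuesday is August 6, 2013.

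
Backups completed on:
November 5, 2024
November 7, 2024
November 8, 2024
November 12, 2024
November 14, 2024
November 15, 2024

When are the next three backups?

Every event lands on a Tuesday or Thursday or Friday (gaps cycle 2, 1, 4, 2, 1).
So the schedule is: every Tuesday, Thursday and Friday.
The following Tuesday is November 19, 2024.
The following Thursday is November 21, 2024.
Next Friday: November 22, 2024.

November 19, 2024; November 21, 2024; November 22, 2024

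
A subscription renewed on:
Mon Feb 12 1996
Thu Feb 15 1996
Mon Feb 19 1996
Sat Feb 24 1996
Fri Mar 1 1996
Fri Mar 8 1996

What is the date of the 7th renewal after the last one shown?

Fri May 24 1996

The spacing grows by 1 each time: 3, 4, 5, 6, 7 days.
Next gap: 8 days. Fri Mar 8 1996 + 8 days = Sat Mar 16 1996.
Next gap: 9 days. Sat Mar 16 1996 + 9 days = Mon Mar 25 1996.
Next gap: 10 days. Mon Mar 25 1996 + 10 days = Thu Apr 4 1996.
Next gap: 11 days. Thu Apr 4 1996 + 11 days = Mon Apr 15 1996.
Next gap: 12 days. Mon Apr 15 1996 + 12 days = Sat Apr 27 1996.
Next gap: 13 days. Sat Apr 27 1996 + 13 days = Fri May 10 1996.
Next gap: 14 days. Fri May 10 1996 + 14 days = Fri May 24 1996.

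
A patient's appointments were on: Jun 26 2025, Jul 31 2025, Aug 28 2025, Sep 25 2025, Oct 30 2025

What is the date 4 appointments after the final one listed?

Feb 26 2026

Every date is a Thursday; gaps 35, 28, 28, 35 days.
Each is the last Thursday of its month (at least one falls on the 29th or later, ruling out '4th Thursday').
Last Thursday of November 2025: Nov 27 2025.
Last Thursday of December 2025: Dec 25 2025.
Last Thursday of January 2026: Jan 29 2026.
February 2026 ends with Thursday Feb 26 2026.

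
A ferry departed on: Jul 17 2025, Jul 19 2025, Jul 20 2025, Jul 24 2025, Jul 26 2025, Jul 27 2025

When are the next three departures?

Gaps: 2, 1, 4, 2, 1 days — not constant, but cyclic with period 3.
The events fall on every Thursday, Saturday and Sunday.
The following Thursday is Jul 31 2025.
Next Saturday: Aug 2 2025.
Next Sunday: Aug 3 2025.

Jul 31 2025, Aug 2 2025, Aug 3 2025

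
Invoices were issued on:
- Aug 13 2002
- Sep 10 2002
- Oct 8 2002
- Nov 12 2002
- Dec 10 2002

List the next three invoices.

Gaps: 28, 28, 35, 28 days — a mix of 28 and 35. Every date is a Tuesday.
Each is the 2nd Tuesday of its month.
2nd Tuesday of January 2003: Jan 14 2003.
February 2003 — 2nd Tuesday is Feb 11 2003.
2nd Tuesday of March 2003: Mar 11 2003.

Jan 14 2003, Feb 11 2003, Mar 11 2003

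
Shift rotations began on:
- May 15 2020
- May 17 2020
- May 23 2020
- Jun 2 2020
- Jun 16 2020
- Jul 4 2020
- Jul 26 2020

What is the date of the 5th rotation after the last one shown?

Jan 12 2021

The spacing grows by 4 each time: 2, 6, 10, 14, 18, 22 days.
Next gap: 26 days. Jul 26 2020 + 26 days = Aug 21 2020.
Next gap: 30 days. Aug 21 2020 + 30 days = Sep 20 2020.
Next gap: 34 days. Sep 20 2020 + 34 days = Oct 24 2020.
Next gap: 38 days. Oct 24 2020 + 38 days = Dec 1 2020.
Next gap: 42 days. Dec 1 2020 + 42 days = Jan 12 2021.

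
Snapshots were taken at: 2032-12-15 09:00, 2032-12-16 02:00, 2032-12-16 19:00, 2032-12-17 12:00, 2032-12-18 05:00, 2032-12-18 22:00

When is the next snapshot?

Gaps: 17, 17, 17, 17, 17 hours — each event is 17 hours after the previous one.
2032-12-18 22:00 + 17 h = 2032-12-19 15:00.

2032-12-19 15:00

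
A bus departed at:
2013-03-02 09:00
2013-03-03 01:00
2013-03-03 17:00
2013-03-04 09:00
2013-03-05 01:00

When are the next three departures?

The interval is a steady 16 hours (16, 16, 16, 16).
2013-03-05 01:00 + 16 h = 2013-03-05 17:00.
2013-03-05 17:00 + 16 h = 2013-03-06 09:00.
2013-03-06 09:00 + 16 h = 2013-03-07 01:00.

2013-03-05 17:00, 2013-03-06 09:00, 2013-03-07 01:00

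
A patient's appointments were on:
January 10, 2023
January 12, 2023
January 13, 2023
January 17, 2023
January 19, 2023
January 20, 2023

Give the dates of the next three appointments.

January 24, 2023; January 26, 2023; January 27, 2023

Gaps: 2, 1, 4, 2, 1 days — not constant, but cyclic with period 3.
The events fall on every Tuesday, Thursday and Friday.
The following Tuesday is January 24, 2023.
Next Thursday: January 26, 2023.
The following Friday is January 27, 2023.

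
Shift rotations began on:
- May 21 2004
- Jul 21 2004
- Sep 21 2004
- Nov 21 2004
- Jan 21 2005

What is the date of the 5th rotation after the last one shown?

Nov 21 2005

Each date is the 21st; the gaps (61, 62, 61, 61) track the month lengths.
The rule is the 21st of every 2 months.
March 2005: Mar 21 2005.
May 2005: May 21 2005.
Next: July 2005 → Jul 21 2005.
Next: September 2005 → Sep 21 2005.
November 2005: Nov 21 2005.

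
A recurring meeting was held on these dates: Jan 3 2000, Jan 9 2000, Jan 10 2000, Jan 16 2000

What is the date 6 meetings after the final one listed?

The gap pattern 6, 1, 6 repeats every 2 events.
These are the Mondays and Sundays of each week.
The following Monday is Jan 17 2000.
The following Sunday is Jan 23 2000.
Next Monday: Jan 24 2000.
The following Sunday is Jan 30 2000.
The following Monday is Jan 31 2000.
The following Sunday is Feb 6 2000.

Feb 6 2000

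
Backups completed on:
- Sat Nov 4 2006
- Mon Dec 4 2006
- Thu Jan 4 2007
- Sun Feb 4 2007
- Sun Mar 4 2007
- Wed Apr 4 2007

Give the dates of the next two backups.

Fri May 4 2007, Mon Jun 4 2007

Gaps: 30, 31, 31, 28, 31 days — not constant. Every event is on the 4th of the month.
Pattern: the 4th of each month.
May 2007: Fri May 4 2007.
Next: June 2007 → Mon Jun 4 2007.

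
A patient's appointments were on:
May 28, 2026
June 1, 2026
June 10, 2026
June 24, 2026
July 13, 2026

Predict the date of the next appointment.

The spacing grows by 5 each time: 4, 9, 14, 19 days.
Next gap: 24 days. July 13, 2026 + 24 days = August 6, 2026.

August 6, 2026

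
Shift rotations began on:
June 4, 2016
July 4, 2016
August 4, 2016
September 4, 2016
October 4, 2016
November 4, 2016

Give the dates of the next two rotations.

December 4, 2016; January 4, 2017

The day-of-month is always 4 (30, 31, 31, 30, 31 days between events).
So this recurs on the 4th of each month.
December 2016: December 4, 2016.
January 2017: January 4, 2017.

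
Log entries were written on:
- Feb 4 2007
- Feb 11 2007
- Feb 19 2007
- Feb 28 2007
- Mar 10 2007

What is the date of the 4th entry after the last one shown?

Intervals are 7, 8, 9, 10 days — an arithmetic progression with common difference 1.
Next gap: 11 days. Mar 10 2007 + 11 days = Mar 21 2007.
Next gap: 12 days. Mar 21 2007 + 12 days = Apr 2 2007.
Next gap: 13 days. Apr 2 2007 + 13 days = Apr 15 2007.
Next gap: 14 days. Apr 15 2007 + 14 days = Apr 29 2007.

Apr 29 2007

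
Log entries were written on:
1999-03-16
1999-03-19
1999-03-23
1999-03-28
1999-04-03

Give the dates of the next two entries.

1999-04-10, 1999-04-18

Gaps: 3, 4, 5, 6 days — each gap is 1 larger than the previous one.
Next gap: 7 days. 1999-04-03 + 7 days = 1999-04-10.
Next gap: 8 days. 1999-04-10 + 8 days = 1999-04-18.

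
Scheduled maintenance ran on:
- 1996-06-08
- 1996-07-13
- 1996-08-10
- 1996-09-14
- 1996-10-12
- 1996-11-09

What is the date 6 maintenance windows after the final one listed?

Gaps: 35, 28, 35, 28, 28 days — a mix of 28 and 35. Every date is a Saturday.
Each is the 2nd Saturday of its month.
2nd Saturday of December 1996: 1996-12-14.
January 1997 — 2nd Saturday is 1997-01-11.
February 1997 — 2nd Saturday is 1997-02-08.
2nd Saturday of March 1997: 1997-03-08.
April 1997 — 2nd Saturday is 1997-04-12.
May 1997 — 2nd Saturday is 1997-05-10.

1997-05-10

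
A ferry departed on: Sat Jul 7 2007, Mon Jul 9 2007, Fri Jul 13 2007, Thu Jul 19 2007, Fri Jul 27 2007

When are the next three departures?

Gaps: 2, 4, 6, 8 days — each gap is 2 larger than the previous one.
Next gap: 10 days. Fri Jul 27 2007 + 10 days = Mon Aug 6 2007.
Next gap: 12 days. Mon Aug 6 2007 + 12 days = Sat Aug 18 2007.
Next gap: 14 days. Sat Aug 18 2007 + 14 days = Sat Sep 1 2007.

Mon Aug 6 2007, Sat Aug 18 2007, Sat Sep 1 2007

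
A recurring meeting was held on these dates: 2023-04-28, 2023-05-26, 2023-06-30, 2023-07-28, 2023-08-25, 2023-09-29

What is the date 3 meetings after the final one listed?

Every date is a Friday; gaps 28, 35, 28, 28, 35 days.
Each is the last Friday of its month (at least one falls on the 29th or later, ruling out '4th Friday').
October 2023 ends with Friday 2023-10-27.
Last Friday of November 2023: 2023-11-24.
Last Friday of December 2023: 2023-12-29.

2023-12-29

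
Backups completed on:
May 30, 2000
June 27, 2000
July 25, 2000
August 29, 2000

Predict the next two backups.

All Tuesdays; the gaps (28, 28, 35) vary with month length.
This is the last Tuesday of each month.
September 2000 ends with Tuesday September 26, 2000.
October 2000 ends with Tuesday October 31, 2000.

September 26, 2000; October 31, 2000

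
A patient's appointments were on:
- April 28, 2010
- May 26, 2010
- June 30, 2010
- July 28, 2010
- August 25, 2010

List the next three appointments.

All Wednesdays; the gaps (28, 35, 28, 28) vary with month length.
This is the last Wednesday of each month.
Last Wednesday of September 2010: September 29, 2010.
October 2010 ends with Wednesday October 27, 2010.
Last Wednesday of November 2010: November 24, 2010.

September 29, 2010; October 27, 2010; November 24, 2010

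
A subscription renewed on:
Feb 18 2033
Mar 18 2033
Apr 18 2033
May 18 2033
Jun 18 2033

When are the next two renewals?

Each date is the 18th; the gaps (28, 31, 30, 31) track the month lengths.
The rule is the 18th of each month.
Next: July 2033 → Jul 18 2033.
Next: August 2033 → Aug 18 2033.

Jul 18 2033, Aug 18 2033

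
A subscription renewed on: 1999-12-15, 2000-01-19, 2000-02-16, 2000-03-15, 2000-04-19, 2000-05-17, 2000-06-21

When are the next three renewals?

2000-07-19, 2000-08-16, 2000-09-20

These are Wednesdays at 28- or 35-day spacing (35, 28, 28, 35, 28, 35).
The pattern: 3rd Wednesday of the month.
3rd Wednesday of July 2000: 2000-07-19.
August 2000 — 3rd Wednesday is 2000-08-16.
September 2000 — 3rd Wednesday is 2000-09-20.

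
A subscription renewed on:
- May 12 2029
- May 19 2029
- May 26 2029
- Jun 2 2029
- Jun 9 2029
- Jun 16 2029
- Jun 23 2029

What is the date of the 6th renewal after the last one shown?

Aug 4 2029

Gaps between consecutive events: 7, 7, 7, 7, 7, 7 days — a constant 7-day interval.
Jun 23 2029 + 7 days = Jun 30 2029.
Jun 30 2029 + 7 days = Jul 7 2029.
Jul 7 2029 + 7 days = Jul 14 2029.
Jul 14 2029 + 7 days = Jul 21 2029.
Jul 21 2029 + 7 days = Jul 28 2029.
Jul 28 2029 + 7 days = Aug 4 2029.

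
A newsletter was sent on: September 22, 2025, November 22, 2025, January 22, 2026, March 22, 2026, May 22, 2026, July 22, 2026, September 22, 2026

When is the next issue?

November 22, 2026

The day-of-month is always 22 (61, 61, 59, 61, 61, 62 days between events).
So this recurs on the 22nd of every 2 months.
November 2026: November 22, 2026.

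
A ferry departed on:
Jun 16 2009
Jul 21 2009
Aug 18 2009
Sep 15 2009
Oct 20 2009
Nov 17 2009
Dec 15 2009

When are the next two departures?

Jan 19 2010, Feb 16 2010

Gaps: 35, 28, 28, 35, 28, 28 days — a mix of 28 and 35. Every date is a Tuesday.
Each is the 3rd Tuesday of its month.
January 2010 — 3rd Tuesday is Jan 19 2010.
February 2010 — 3rd Tuesday is Feb 16 2010.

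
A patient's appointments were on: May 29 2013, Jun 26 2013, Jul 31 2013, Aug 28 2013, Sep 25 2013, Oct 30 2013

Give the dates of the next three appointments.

Nov 27 2013, Dec 25 2013, Jan 29 2014

These are Wednesdays with 28, 35, 28, 28, 35-day gaps.
Each is the final Wednesday of its month — May 29 2013 is past the 28th, so '4th Wednesday' doesn't fit.
November 2013 ends with Wednesday Nov 27 2013.
Last Wednesday of December 2013: Dec 25 2013.
Last Wednesday of January 2014: Jan 29 2014.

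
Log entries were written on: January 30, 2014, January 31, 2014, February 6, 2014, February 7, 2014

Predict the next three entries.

February 13, 2014; February 14, 2014; February 20, 2014

Every event lands on a Thursday or Friday (gaps cycle 1, 6, 1).
So the schedule is: every Thursday and Friday.
The following Thursday is February 13, 2014.
Next Friday: February 14, 2014.
Next Thursday: February 20, 2014.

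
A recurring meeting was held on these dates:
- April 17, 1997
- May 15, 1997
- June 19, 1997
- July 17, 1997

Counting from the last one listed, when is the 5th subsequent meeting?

These are Thursdays at 28- or 35-day spacing (28, 35, 28).
The pattern: 3rd Thursday of the month.
August 1997 — 3rd Thursday is August 21, 1997.
3rd Thursday of September 1997: September 18, 1997.
October 1997 — 3rd Thursday is October 16, 1997.
3rd Thursday of November 1997: November 20, 1997.
December 1997 — 3rd Thursday is December 18, 1997.

December 18, 1997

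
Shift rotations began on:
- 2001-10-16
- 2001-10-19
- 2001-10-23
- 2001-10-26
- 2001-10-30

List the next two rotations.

2001-11-02, 2001-11-06

Gaps: 3, 4, 3, 4 days — not constant, but cyclic with period 2.
The events fall on every Tuesday and Friday.
The following Friday is 2001-11-02.
Next Tuesday: 2001-11-06.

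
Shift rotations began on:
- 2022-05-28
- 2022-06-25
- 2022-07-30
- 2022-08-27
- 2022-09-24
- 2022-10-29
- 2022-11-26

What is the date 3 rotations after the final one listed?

These are Saturdays with 28, 35, 28, 28, 35, 28-day gaps.
Each is the final Saturday of its month — 2022-07-30 is past the 28th, so '4th Saturday' doesn't fit.
Last Saturday of December 2022: 2022-12-31.
January 2023 ends with Saturday 2023-01-28.
Last Saturday of February 2023: 2023-02-25.

2023-02-25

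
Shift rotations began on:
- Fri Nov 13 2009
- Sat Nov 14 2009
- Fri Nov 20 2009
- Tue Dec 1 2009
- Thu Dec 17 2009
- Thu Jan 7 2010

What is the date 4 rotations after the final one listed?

Gaps: 1, 6, 11, 16, 21 days — each gap is 5 larger than the previous one.
Next gap: 26 days. Thu Jan 7 2010 + 26 days = Tue Feb 2 2010.
Next gap: 31 days. Tue Feb 2 2010 + 31 days = Fri Mar 5 2010.
Next gap: 36 days. Fri Mar 5 2010 + 36 days = Sat Apr 10 2010.
Next gap: 41 days. Sat Apr 10 2010 + 41 days = Fri May 21 2010.

Fri May 21 2010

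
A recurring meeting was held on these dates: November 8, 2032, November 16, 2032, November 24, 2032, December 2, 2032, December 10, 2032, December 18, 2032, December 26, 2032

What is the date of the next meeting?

January 3, 2033

Every event comes 8 days after the last (8, 8, 8, 8, 8, 8).
December 26, 2032 + 8 days = January 3, 2033.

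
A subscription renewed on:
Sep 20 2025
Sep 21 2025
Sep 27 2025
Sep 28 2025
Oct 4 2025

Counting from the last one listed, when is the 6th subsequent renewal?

Every event lands on a Saturday or Sunday (gaps cycle 1, 6, 1, 6).
So the schedule is: every Saturday and Sunday.
The following Sunday is Oct 5 2025.
Next Saturday: Oct 11 2025.
The following Sunday is Oct 12 2025.
Next Saturday: Oct 18 2025.
The following Sunday is Oct 19 2025.
Next Saturday: Oct 25 2025.

Oct 25 2025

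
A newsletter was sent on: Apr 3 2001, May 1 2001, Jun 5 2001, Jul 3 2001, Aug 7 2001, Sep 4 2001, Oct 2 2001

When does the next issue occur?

Nov 6 2001

Gaps: 28, 35, 28, 35, 28, 28 days — a mix of 28 and 35. Every date is a Tuesday.
Each is the 1st Tuesday of its month.
November 2001 — 1st Tuesday is Nov 6 2001.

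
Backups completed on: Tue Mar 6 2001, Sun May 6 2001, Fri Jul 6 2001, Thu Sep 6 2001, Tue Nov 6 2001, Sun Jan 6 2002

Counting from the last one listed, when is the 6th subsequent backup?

Gaps: 61, 61, 62, 61, 61 days — not constant. Every event is on the 6th of the month.
Pattern: the 6th of every 2 months.
March 2002: Wed Mar 6 2002.
Next: May 2002 → Mon May 6 2002.
Next: July 2002 → Sat Jul 6 2002.
Next: September 2002 → Fri Sep 6 2002.
November 2002: Wed Nov 6 2002.
January 2003: Mon Jan 6 2003.

Mon Jan 6 2003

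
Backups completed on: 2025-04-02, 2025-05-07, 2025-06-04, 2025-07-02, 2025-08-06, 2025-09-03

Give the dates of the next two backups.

2025-10-01, 2025-11-05

Gaps: 35, 28, 28, 35, 28 days — a mix of 28 and 35. Every date is a Wednesday.
Each is the 1st Wednesday of its month.
October 2025 — 1st Wednesday is 2025-10-01.
1st Wednesday of November 2025: 2025-11-05.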